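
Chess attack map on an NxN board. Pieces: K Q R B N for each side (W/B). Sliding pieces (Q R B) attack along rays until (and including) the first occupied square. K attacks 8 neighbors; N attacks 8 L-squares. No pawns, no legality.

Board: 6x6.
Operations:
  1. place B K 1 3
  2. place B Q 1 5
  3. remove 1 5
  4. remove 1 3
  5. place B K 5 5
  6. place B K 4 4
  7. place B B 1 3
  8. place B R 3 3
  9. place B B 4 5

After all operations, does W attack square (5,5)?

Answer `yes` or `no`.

Op 1: place BK@(1,3)
Op 2: place BQ@(1,5)
Op 3: remove (1,5)
Op 4: remove (1,3)
Op 5: place BK@(5,5)
Op 6: place BK@(4,4)
Op 7: place BB@(1,3)
Op 8: place BR@(3,3)
Op 9: place BB@(4,5)
Per-piece attacks for W:
W attacks (5,5): no

Answer: no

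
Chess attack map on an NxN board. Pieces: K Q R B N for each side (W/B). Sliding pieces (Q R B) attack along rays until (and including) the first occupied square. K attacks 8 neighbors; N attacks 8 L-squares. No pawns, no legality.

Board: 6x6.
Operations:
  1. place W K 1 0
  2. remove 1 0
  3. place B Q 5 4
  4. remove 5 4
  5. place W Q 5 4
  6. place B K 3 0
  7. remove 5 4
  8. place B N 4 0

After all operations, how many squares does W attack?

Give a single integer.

Answer: 0

Derivation:
Op 1: place WK@(1,0)
Op 2: remove (1,0)
Op 3: place BQ@(5,4)
Op 4: remove (5,4)
Op 5: place WQ@(5,4)
Op 6: place BK@(3,0)
Op 7: remove (5,4)
Op 8: place BN@(4,0)
Per-piece attacks for W:
Union (0 distinct): (none)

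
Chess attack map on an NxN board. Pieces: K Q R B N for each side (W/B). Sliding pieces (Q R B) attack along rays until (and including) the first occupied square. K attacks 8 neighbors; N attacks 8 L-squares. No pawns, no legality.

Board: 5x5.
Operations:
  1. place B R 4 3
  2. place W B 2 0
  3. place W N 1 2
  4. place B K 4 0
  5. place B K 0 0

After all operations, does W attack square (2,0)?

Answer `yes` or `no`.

Answer: yes

Derivation:
Op 1: place BR@(4,3)
Op 2: place WB@(2,0)
Op 3: place WN@(1,2)
Op 4: place BK@(4,0)
Op 5: place BK@(0,0)
Per-piece attacks for W:
  WN@(1,2): attacks (2,4) (3,3) (0,4) (2,0) (3,1) (0,0)
  WB@(2,0): attacks (3,1) (4,2) (1,1) (0,2)
W attacks (2,0): yes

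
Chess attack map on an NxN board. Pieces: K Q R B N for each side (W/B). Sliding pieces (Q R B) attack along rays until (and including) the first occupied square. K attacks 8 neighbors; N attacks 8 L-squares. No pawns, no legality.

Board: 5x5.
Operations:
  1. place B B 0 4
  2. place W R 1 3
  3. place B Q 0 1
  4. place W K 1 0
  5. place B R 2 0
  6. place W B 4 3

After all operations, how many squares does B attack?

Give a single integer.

Answer: 17

Derivation:
Op 1: place BB@(0,4)
Op 2: place WR@(1,3)
Op 3: place BQ@(0,1)
Op 4: place WK@(1,0)
Op 5: place BR@(2,0)
Op 6: place WB@(4,3)
Per-piece attacks for B:
  BQ@(0,1): attacks (0,2) (0,3) (0,4) (0,0) (1,1) (2,1) (3,1) (4,1) (1,2) (2,3) (3,4) (1,0) [ray(0,1) blocked at (0,4); ray(1,-1) blocked at (1,0)]
  BB@(0,4): attacks (1,3) [ray(1,-1) blocked at (1,3)]
  BR@(2,0): attacks (2,1) (2,2) (2,3) (2,4) (3,0) (4,0) (1,0) [ray(-1,0) blocked at (1,0)]
Union (17 distinct): (0,0) (0,2) (0,3) (0,4) (1,0) (1,1) (1,2) (1,3) (2,1) (2,2) (2,3) (2,4) (3,0) (3,1) (3,4) (4,0) (4,1)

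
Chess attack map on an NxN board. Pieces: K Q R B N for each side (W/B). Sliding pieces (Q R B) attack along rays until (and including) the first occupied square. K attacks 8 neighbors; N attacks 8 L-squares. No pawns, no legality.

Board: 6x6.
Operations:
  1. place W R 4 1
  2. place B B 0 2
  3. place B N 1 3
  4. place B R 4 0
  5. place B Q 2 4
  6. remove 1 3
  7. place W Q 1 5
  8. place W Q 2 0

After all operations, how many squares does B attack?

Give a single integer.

Answer: 22

Derivation:
Op 1: place WR@(4,1)
Op 2: place BB@(0,2)
Op 3: place BN@(1,3)
Op 4: place BR@(4,0)
Op 5: place BQ@(2,4)
Op 6: remove (1,3)
Op 7: place WQ@(1,5)
Op 8: place WQ@(2,0)
Per-piece attacks for B:
  BB@(0,2): attacks (1,3) (2,4) (1,1) (2,0) [ray(1,1) blocked at (2,4); ray(1,-1) blocked at (2,0)]
  BQ@(2,4): attacks (2,5) (2,3) (2,2) (2,1) (2,0) (3,4) (4,4) (5,4) (1,4) (0,4) (3,5) (3,3) (4,2) (5,1) (1,5) (1,3) (0,2) [ray(0,-1) blocked at (2,0); ray(-1,1) blocked at (1,5); ray(-1,-1) blocked at (0,2)]
  BR@(4,0): attacks (4,1) (5,0) (3,0) (2,0) [ray(0,1) blocked at (4,1); ray(-1,0) blocked at (2,0)]
Union (22 distinct): (0,2) (0,4) (1,1) (1,3) (1,4) (1,5) (2,0) (2,1) (2,2) (2,3) (2,4) (2,5) (3,0) (3,3) (3,4) (3,5) (4,1) (4,2) (4,4) (5,0) (5,1) (5,4)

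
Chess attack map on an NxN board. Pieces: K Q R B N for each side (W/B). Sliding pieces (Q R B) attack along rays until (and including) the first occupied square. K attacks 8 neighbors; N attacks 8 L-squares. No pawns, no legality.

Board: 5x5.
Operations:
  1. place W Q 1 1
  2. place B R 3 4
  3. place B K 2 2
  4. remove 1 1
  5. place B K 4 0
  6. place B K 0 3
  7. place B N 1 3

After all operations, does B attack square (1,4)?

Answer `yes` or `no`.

Answer: yes

Derivation:
Op 1: place WQ@(1,1)
Op 2: place BR@(3,4)
Op 3: place BK@(2,2)
Op 4: remove (1,1)
Op 5: place BK@(4,0)
Op 6: place BK@(0,3)
Op 7: place BN@(1,3)
Per-piece attacks for B:
  BK@(0,3): attacks (0,4) (0,2) (1,3) (1,4) (1,2)
  BN@(1,3): attacks (3,4) (2,1) (3,2) (0,1)
  BK@(2,2): attacks (2,3) (2,1) (3,2) (1,2) (3,3) (3,1) (1,3) (1,1)
  BR@(3,4): attacks (3,3) (3,2) (3,1) (3,0) (4,4) (2,4) (1,4) (0,4)
  BK@(4,0): attacks (4,1) (3,0) (3,1)
B attacks (1,4): yes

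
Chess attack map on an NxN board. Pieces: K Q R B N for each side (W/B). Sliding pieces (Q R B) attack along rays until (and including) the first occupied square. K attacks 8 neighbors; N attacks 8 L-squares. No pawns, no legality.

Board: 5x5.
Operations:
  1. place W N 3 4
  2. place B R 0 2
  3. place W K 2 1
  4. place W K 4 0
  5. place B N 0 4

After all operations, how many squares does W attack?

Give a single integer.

Op 1: place WN@(3,4)
Op 2: place BR@(0,2)
Op 3: place WK@(2,1)
Op 4: place WK@(4,0)
Op 5: place BN@(0,4)
Per-piece attacks for W:
  WK@(2,1): attacks (2,2) (2,0) (3,1) (1,1) (3,2) (3,0) (1,2) (1,0)
  WN@(3,4): attacks (4,2) (2,2) (1,3)
  WK@(4,0): attacks (4,1) (3,0) (3,1)
Union (11 distinct): (1,0) (1,1) (1,2) (1,3) (2,0) (2,2) (3,0) (3,1) (3,2) (4,1) (4,2)

Answer: 11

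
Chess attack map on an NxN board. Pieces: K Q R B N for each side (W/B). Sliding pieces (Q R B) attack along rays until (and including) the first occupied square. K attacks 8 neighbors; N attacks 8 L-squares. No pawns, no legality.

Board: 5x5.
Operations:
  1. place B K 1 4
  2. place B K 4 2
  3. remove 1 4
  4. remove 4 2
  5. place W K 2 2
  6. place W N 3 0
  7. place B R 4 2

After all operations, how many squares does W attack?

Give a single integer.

Op 1: place BK@(1,4)
Op 2: place BK@(4,2)
Op 3: remove (1,4)
Op 4: remove (4,2)
Op 5: place WK@(2,2)
Op 6: place WN@(3,0)
Op 7: place BR@(4,2)
Per-piece attacks for W:
  WK@(2,2): attacks (2,3) (2,1) (3,2) (1,2) (3,3) (3,1) (1,3) (1,1)
  WN@(3,0): attacks (4,2) (2,2) (1,1)
Union (10 distinct): (1,1) (1,2) (1,3) (2,1) (2,2) (2,3) (3,1) (3,2) (3,3) (4,2)

Answer: 10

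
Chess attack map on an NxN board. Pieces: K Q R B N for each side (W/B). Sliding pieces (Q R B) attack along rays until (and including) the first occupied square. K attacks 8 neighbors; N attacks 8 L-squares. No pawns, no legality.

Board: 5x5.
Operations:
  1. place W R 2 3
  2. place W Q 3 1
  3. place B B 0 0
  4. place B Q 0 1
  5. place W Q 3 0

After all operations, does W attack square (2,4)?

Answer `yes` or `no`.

Answer: yes

Derivation:
Op 1: place WR@(2,3)
Op 2: place WQ@(3,1)
Op 3: place BB@(0,0)
Op 4: place BQ@(0,1)
Op 5: place WQ@(3,0)
Per-piece attacks for W:
  WR@(2,3): attacks (2,4) (2,2) (2,1) (2,0) (3,3) (4,3) (1,3) (0,3)
  WQ@(3,0): attacks (3,1) (4,0) (2,0) (1,0) (0,0) (4,1) (2,1) (1,2) (0,3) [ray(0,1) blocked at (3,1); ray(-1,0) blocked at (0,0)]
  WQ@(3,1): attacks (3,2) (3,3) (3,4) (3,0) (4,1) (2,1) (1,1) (0,1) (4,2) (4,0) (2,2) (1,3) (0,4) (2,0) [ray(0,-1) blocked at (3,0); ray(-1,0) blocked at (0,1)]
W attacks (2,4): yes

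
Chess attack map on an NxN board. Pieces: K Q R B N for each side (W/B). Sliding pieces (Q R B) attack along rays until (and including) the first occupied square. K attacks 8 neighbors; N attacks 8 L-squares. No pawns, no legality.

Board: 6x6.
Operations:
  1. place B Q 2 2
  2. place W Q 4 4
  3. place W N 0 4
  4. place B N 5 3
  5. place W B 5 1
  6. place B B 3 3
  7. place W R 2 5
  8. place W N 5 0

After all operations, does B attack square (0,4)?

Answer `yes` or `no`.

Answer: yes

Derivation:
Op 1: place BQ@(2,2)
Op 2: place WQ@(4,4)
Op 3: place WN@(0,4)
Op 4: place BN@(5,3)
Op 5: place WB@(5,1)
Op 6: place BB@(3,3)
Op 7: place WR@(2,5)
Op 8: place WN@(5,0)
Per-piece attacks for B:
  BQ@(2,2): attacks (2,3) (2,4) (2,5) (2,1) (2,0) (3,2) (4,2) (5,2) (1,2) (0,2) (3,3) (3,1) (4,0) (1,3) (0,4) (1,1) (0,0) [ray(0,1) blocked at (2,5); ray(1,1) blocked at (3,3); ray(-1,1) blocked at (0,4)]
  BB@(3,3): attacks (4,4) (4,2) (5,1) (2,4) (1,5) (2,2) [ray(1,1) blocked at (4,4); ray(1,-1) blocked at (5,1); ray(-1,-1) blocked at (2,2)]
  BN@(5,3): attacks (4,5) (3,4) (4,1) (3,2)
B attacks (0,4): yes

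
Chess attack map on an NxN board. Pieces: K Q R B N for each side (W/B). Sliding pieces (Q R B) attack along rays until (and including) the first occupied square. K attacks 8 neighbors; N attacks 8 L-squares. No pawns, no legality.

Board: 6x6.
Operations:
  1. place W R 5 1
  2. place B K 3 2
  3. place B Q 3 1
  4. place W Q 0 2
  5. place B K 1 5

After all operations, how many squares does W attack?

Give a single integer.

Answer: 20

Derivation:
Op 1: place WR@(5,1)
Op 2: place BK@(3,2)
Op 3: place BQ@(3,1)
Op 4: place WQ@(0,2)
Op 5: place BK@(1,5)
Per-piece attacks for W:
  WQ@(0,2): attacks (0,3) (0,4) (0,5) (0,1) (0,0) (1,2) (2,2) (3,2) (1,3) (2,4) (3,5) (1,1) (2,0) [ray(1,0) blocked at (3,2)]
  WR@(5,1): attacks (5,2) (5,3) (5,4) (5,5) (5,0) (4,1) (3,1) [ray(-1,0) blocked at (3,1)]
Union (20 distinct): (0,0) (0,1) (0,3) (0,4) (0,5) (1,1) (1,2) (1,3) (2,0) (2,2) (2,4) (3,1) (3,2) (3,5) (4,1) (5,0) (5,2) (5,3) (5,4) (5,5)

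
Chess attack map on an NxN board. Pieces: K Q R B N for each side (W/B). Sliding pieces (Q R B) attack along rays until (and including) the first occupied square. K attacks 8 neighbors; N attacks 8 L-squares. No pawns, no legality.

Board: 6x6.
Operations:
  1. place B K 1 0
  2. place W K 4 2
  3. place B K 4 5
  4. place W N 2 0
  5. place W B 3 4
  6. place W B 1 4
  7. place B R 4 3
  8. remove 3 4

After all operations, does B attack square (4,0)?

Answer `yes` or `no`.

Answer: no

Derivation:
Op 1: place BK@(1,0)
Op 2: place WK@(4,2)
Op 3: place BK@(4,5)
Op 4: place WN@(2,0)
Op 5: place WB@(3,4)
Op 6: place WB@(1,4)
Op 7: place BR@(4,3)
Op 8: remove (3,4)
Per-piece attacks for B:
  BK@(1,0): attacks (1,1) (2,0) (0,0) (2,1) (0,1)
  BR@(4,3): attacks (4,4) (4,5) (4,2) (5,3) (3,3) (2,3) (1,3) (0,3) [ray(0,1) blocked at (4,5); ray(0,-1) blocked at (4,2)]
  BK@(4,5): attacks (4,4) (5,5) (3,5) (5,4) (3,4)
B attacks (4,0): no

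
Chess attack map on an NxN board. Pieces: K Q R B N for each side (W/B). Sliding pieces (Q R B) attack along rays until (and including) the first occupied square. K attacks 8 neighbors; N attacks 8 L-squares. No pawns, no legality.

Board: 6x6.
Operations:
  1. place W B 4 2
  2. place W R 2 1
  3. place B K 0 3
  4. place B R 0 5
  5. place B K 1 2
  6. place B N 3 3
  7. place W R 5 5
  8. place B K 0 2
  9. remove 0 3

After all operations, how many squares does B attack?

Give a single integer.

Answer: 19

Derivation:
Op 1: place WB@(4,2)
Op 2: place WR@(2,1)
Op 3: place BK@(0,3)
Op 4: place BR@(0,5)
Op 5: place BK@(1,2)
Op 6: place BN@(3,3)
Op 7: place WR@(5,5)
Op 8: place BK@(0,2)
Op 9: remove (0,3)
Per-piece attacks for B:
  BK@(0,2): attacks (0,3) (0,1) (1,2) (1,3) (1,1)
  BR@(0,5): attacks (0,4) (0,3) (0,2) (1,5) (2,5) (3,5) (4,5) (5,5) [ray(0,-1) blocked at (0,2); ray(1,0) blocked at (5,5)]
  BK@(1,2): attacks (1,3) (1,1) (2,2) (0,2) (2,3) (2,1) (0,3) (0,1)
  BN@(3,3): attacks (4,5) (5,4) (2,5) (1,4) (4,1) (5,2) (2,1) (1,2)
Union (19 distinct): (0,1) (0,2) (0,3) (0,4) (1,1) (1,2) (1,3) (1,4) (1,5) (2,1) (2,2) (2,3) (2,5) (3,5) (4,1) (4,5) (5,2) (5,4) (5,5)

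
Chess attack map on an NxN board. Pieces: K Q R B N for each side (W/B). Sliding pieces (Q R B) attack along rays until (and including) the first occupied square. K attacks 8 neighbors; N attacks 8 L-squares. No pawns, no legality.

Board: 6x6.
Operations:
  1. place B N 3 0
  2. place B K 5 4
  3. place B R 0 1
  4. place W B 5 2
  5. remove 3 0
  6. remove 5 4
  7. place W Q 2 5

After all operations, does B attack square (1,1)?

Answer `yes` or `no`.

Answer: yes

Derivation:
Op 1: place BN@(3,0)
Op 2: place BK@(5,4)
Op 3: place BR@(0,1)
Op 4: place WB@(5,2)
Op 5: remove (3,0)
Op 6: remove (5,4)
Op 7: place WQ@(2,5)
Per-piece attacks for B:
  BR@(0,1): attacks (0,2) (0,3) (0,4) (0,5) (0,0) (1,1) (2,1) (3,1) (4,1) (5,1)
B attacks (1,1): yes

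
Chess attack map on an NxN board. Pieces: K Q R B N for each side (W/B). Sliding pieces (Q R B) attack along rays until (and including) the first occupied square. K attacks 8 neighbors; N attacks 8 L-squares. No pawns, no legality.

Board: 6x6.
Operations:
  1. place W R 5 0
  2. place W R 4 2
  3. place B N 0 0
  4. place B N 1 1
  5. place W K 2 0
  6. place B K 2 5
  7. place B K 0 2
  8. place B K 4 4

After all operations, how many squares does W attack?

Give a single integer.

Answer: 19

Derivation:
Op 1: place WR@(5,0)
Op 2: place WR@(4,2)
Op 3: place BN@(0,0)
Op 4: place BN@(1,1)
Op 5: place WK@(2,0)
Op 6: place BK@(2,5)
Op 7: place BK@(0,2)
Op 8: place BK@(4,4)
Per-piece attacks for W:
  WK@(2,0): attacks (2,1) (3,0) (1,0) (3,1) (1,1)
  WR@(4,2): attacks (4,3) (4,4) (4,1) (4,0) (5,2) (3,2) (2,2) (1,2) (0,2) [ray(0,1) blocked at (4,4); ray(-1,0) blocked at (0,2)]
  WR@(5,0): attacks (5,1) (5,2) (5,3) (5,4) (5,5) (4,0) (3,0) (2,0) [ray(-1,0) blocked at (2,0)]
Union (19 distinct): (0,2) (1,0) (1,1) (1,2) (2,0) (2,1) (2,2) (3,0) (3,1) (3,2) (4,0) (4,1) (4,3) (4,4) (5,1) (5,2) (5,3) (5,4) (5,5)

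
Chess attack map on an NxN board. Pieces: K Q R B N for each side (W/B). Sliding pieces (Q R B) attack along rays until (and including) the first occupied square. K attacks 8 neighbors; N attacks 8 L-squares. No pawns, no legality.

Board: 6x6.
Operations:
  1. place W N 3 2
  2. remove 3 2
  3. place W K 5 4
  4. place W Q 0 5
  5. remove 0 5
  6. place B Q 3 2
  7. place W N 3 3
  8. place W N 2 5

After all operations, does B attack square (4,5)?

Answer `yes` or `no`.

Op 1: place WN@(3,2)
Op 2: remove (3,2)
Op 3: place WK@(5,4)
Op 4: place WQ@(0,5)
Op 5: remove (0,5)
Op 6: place BQ@(3,2)
Op 7: place WN@(3,3)
Op 8: place WN@(2,5)
Per-piece attacks for B:
  BQ@(3,2): attacks (3,3) (3,1) (3,0) (4,2) (5,2) (2,2) (1,2) (0,2) (4,3) (5,4) (4,1) (5,0) (2,3) (1,4) (0,5) (2,1) (1,0) [ray(0,1) blocked at (3,3); ray(1,1) blocked at (5,4)]
B attacks (4,5): no

Answer: no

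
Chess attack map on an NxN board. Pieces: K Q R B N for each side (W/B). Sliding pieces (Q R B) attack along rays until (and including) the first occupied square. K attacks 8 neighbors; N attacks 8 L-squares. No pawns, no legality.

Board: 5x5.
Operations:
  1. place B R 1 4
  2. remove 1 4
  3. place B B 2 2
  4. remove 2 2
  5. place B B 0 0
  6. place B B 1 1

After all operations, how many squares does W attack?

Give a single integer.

Op 1: place BR@(1,4)
Op 2: remove (1,4)
Op 3: place BB@(2,2)
Op 4: remove (2,2)
Op 5: place BB@(0,0)
Op 6: place BB@(1,1)
Per-piece attacks for W:
Union (0 distinct): (none)

Answer: 0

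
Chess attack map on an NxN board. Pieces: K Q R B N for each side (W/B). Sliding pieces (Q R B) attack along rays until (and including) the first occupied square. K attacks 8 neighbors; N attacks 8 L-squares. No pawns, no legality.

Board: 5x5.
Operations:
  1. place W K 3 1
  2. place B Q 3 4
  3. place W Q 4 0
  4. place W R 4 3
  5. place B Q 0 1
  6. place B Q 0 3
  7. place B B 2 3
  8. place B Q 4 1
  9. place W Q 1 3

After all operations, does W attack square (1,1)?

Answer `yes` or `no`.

Answer: yes

Derivation:
Op 1: place WK@(3,1)
Op 2: place BQ@(3,4)
Op 3: place WQ@(4,0)
Op 4: place WR@(4,3)
Op 5: place BQ@(0,1)
Op 6: place BQ@(0,3)
Op 7: place BB@(2,3)
Op 8: place BQ@(4,1)
Op 9: place WQ@(1,3)
Per-piece attacks for W:
  WQ@(1,3): attacks (1,4) (1,2) (1,1) (1,0) (2,3) (0,3) (2,4) (2,2) (3,1) (0,4) (0,2) [ray(1,0) blocked at (2,3); ray(-1,0) blocked at (0,3); ray(1,-1) blocked at (3,1)]
  WK@(3,1): attacks (3,2) (3,0) (4,1) (2,1) (4,2) (4,0) (2,2) (2,0)
  WQ@(4,0): attacks (4,1) (3,0) (2,0) (1,0) (0,0) (3,1) [ray(0,1) blocked at (4,1); ray(-1,1) blocked at (3,1)]
  WR@(4,3): attacks (4,4) (4,2) (4,1) (3,3) (2,3) [ray(0,-1) blocked at (4,1); ray(-1,0) blocked at (2,3)]
W attacks (1,1): yes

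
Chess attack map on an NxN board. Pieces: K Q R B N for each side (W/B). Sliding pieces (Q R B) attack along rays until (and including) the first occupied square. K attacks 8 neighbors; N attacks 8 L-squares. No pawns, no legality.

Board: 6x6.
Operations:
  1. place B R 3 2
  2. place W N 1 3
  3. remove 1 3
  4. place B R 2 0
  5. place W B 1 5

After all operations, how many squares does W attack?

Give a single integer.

Answer: 5

Derivation:
Op 1: place BR@(3,2)
Op 2: place WN@(1,3)
Op 3: remove (1,3)
Op 4: place BR@(2,0)
Op 5: place WB@(1,5)
Per-piece attacks for W:
  WB@(1,5): attacks (2,4) (3,3) (4,2) (5,1) (0,4)
Union (5 distinct): (0,4) (2,4) (3,3) (4,2) (5,1)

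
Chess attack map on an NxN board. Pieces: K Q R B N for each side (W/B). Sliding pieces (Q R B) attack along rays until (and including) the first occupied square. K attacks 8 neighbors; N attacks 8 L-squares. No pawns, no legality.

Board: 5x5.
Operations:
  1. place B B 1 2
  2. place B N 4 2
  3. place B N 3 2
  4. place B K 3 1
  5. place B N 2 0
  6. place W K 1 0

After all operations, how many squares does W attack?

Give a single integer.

Op 1: place BB@(1,2)
Op 2: place BN@(4,2)
Op 3: place BN@(3,2)
Op 4: place BK@(3,1)
Op 5: place BN@(2,0)
Op 6: place WK@(1,0)
Per-piece attacks for W:
  WK@(1,0): attacks (1,1) (2,0) (0,0) (2,1) (0,1)
Union (5 distinct): (0,0) (0,1) (1,1) (2,0) (2,1)

Answer: 5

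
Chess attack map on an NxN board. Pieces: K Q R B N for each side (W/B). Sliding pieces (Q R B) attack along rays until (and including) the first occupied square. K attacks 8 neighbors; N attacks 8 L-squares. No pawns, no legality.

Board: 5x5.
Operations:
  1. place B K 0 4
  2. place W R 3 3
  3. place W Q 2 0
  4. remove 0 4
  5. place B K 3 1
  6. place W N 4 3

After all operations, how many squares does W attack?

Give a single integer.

Op 1: place BK@(0,4)
Op 2: place WR@(3,3)
Op 3: place WQ@(2,0)
Op 4: remove (0,4)
Op 5: place BK@(3,1)
Op 6: place WN@(4,3)
Per-piece attacks for W:
  WQ@(2,0): attacks (2,1) (2,2) (2,3) (2,4) (3,0) (4,0) (1,0) (0,0) (3,1) (1,1) (0,2) [ray(1,1) blocked at (3,1)]
  WR@(3,3): attacks (3,4) (3,2) (3,1) (4,3) (2,3) (1,3) (0,3) [ray(0,-1) blocked at (3,1); ray(1,0) blocked at (4,3)]
  WN@(4,3): attacks (2,4) (3,1) (2,2)
Union (16 distinct): (0,0) (0,2) (0,3) (1,0) (1,1) (1,3) (2,1) (2,2) (2,3) (2,4) (3,0) (3,1) (3,2) (3,4) (4,0) (4,3)

Answer: 16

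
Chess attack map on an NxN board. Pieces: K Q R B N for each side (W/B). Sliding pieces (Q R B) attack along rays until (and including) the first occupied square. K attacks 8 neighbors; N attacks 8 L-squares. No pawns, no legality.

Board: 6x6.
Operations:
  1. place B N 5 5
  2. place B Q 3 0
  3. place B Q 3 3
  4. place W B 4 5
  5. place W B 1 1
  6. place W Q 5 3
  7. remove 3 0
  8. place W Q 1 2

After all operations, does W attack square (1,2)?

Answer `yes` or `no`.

Op 1: place BN@(5,5)
Op 2: place BQ@(3,0)
Op 3: place BQ@(3,3)
Op 4: place WB@(4,5)
Op 5: place WB@(1,1)
Op 6: place WQ@(5,3)
Op 7: remove (3,0)
Op 8: place WQ@(1,2)
Per-piece attacks for W:
  WB@(1,1): attacks (2,2) (3,3) (2,0) (0,2) (0,0) [ray(1,1) blocked at (3,3)]
  WQ@(1,2): attacks (1,3) (1,4) (1,5) (1,1) (2,2) (3,2) (4,2) (5,2) (0,2) (2,3) (3,4) (4,5) (2,1) (3,0) (0,3) (0,1) [ray(0,-1) blocked at (1,1); ray(1,1) blocked at (4,5)]
  WB@(4,5): attacks (5,4) (3,4) (2,3) (1,2) [ray(-1,-1) blocked at (1,2)]
  WQ@(5,3): attacks (5,4) (5,5) (5,2) (5,1) (5,0) (4,3) (3,3) (4,4) (3,5) (4,2) (3,1) (2,0) [ray(0,1) blocked at (5,5); ray(-1,0) blocked at (3,3)]
W attacks (1,2): yes

Answer: yes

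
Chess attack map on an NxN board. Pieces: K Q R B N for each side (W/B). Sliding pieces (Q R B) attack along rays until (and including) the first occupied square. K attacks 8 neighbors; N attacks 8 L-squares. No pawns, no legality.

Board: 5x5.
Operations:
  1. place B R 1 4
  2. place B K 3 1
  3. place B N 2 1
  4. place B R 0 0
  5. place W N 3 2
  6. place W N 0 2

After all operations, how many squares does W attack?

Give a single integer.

Answer: 10

Derivation:
Op 1: place BR@(1,4)
Op 2: place BK@(3,1)
Op 3: place BN@(2,1)
Op 4: place BR@(0,0)
Op 5: place WN@(3,2)
Op 6: place WN@(0,2)
Per-piece attacks for W:
  WN@(0,2): attacks (1,4) (2,3) (1,0) (2,1)
  WN@(3,2): attacks (4,4) (2,4) (1,3) (4,0) (2,0) (1,1)
Union (10 distinct): (1,0) (1,1) (1,3) (1,4) (2,0) (2,1) (2,3) (2,4) (4,0) (4,4)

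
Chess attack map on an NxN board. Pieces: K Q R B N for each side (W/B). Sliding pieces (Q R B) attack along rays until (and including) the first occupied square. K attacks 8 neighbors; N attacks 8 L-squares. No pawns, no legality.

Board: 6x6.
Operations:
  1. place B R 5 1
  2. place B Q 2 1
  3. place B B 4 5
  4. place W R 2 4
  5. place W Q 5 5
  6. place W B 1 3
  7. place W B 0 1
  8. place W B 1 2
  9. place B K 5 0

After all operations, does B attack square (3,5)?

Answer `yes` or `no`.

Answer: no

Derivation:
Op 1: place BR@(5,1)
Op 2: place BQ@(2,1)
Op 3: place BB@(4,5)
Op 4: place WR@(2,4)
Op 5: place WQ@(5,5)
Op 6: place WB@(1,3)
Op 7: place WB@(0,1)
Op 8: place WB@(1,2)
Op 9: place BK@(5,0)
Per-piece attacks for B:
  BQ@(2,1): attacks (2,2) (2,3) (2,4) (2,0) (3,1) (4,1) (5,1) (1,1) (0,1) (3,2) (4,3) (5,4) (3,0) (1,2) (1,0) [ray(0,1) blocked at (2,4); ray(1,0) blocked at (5,1); ray(-1,0) blocked at (0,1); ray(-1,1) blocked at (1,2)]
  BB@(4,5): attacks (5,4) (3,4) (2,3) (1,2) [ray(-1,-1) blocked at (1,2)]
  BK@(5,0): attacks (5,1) (4,0) (4,1)
  BR@(5,1): attacks (5,2) (5,3) (5,4) (5,5) (5,0) (4,1) (3,1) (2,1) [ray(0,1) blocked at (5,5); ray(0,-1) blocked at (5,0); ray(-1,0) blocked at (2,1)]
B attacks (3,5): no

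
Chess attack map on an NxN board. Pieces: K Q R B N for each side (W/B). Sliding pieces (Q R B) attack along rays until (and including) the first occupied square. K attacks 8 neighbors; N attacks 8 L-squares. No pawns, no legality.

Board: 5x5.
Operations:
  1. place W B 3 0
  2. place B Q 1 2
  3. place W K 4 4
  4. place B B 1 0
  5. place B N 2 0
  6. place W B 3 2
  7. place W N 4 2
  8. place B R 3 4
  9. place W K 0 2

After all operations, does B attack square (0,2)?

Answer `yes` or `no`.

Answer: yes

Derivation:
Op 1: place WB@(3,0)
Op 2: place BQ@(1,2)
Op 3: place WK@(4,4)
Op 4: place BB@(1,0)
Op 5: place BN@(2,0)
Op 6: place WB@(3,2)
Op 7: place WN@(4,2)
Op 8: place BR@(3,4)
Op 9: place WK@(0,2)
Per-piece attacks for B:
  BB@(1,0): attacks (2,1) (3,2) (0,1) [ray(1,1) blocked at (3,2)]
  BQ@(1,2): attacks (1,3) (1,4) (1,1) (1,0) (2,2) (3,2) (0,2) (2,3) (3,4) (2,1) (3,0) (0,3) (0,1) [ray(0,-1) blocked at (1,0); ray(1,0) blocked at (3,2); ray(-1,0) blocked at (0,2); ray(1,1) blocked at (3,4); ray(1,-1) blocked at (3,0)]
  BN@(2,0): attacks (3,2) (4,1) (1,2) (0,1)
  BR@(3,4): attacks (3,3) (3,2) (4,4) (2,4) (1,4) (0,4) [ray(0,-1) blocked at (3,2); ray(1,0) blocked at (4,4)]
B attacks (0,2): yes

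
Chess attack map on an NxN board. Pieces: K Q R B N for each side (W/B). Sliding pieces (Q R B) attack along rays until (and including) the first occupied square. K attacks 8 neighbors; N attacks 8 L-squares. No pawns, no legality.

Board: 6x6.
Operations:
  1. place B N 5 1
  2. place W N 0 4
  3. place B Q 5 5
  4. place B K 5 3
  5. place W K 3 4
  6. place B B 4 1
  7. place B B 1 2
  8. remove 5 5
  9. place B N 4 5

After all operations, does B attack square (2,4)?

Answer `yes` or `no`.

Op 1: place BN@(5,1)
Op 2: place WN@(0,4)
Op 3: place BQ@(5,5)
Op 4: place BK@(5,3)
Op 5: place WK@(3,4)
Op 6: place BB@(4,1)
Op 7: place BB@(1,2)
Op 8: remove (5,5)
Op 9: place BN@(4,5)
Per-piece attacks for B:
  BB@(1,2): attacks (2,3) (3,4) (2,1) (3,0) (0,3) (0,1) [ray(1,1) blocked at (3,4)]
  BB@(4,1): attacks (5,2) (5,0) (3,2) (2,3) (1,4) (0,5) (3,0)
  BN@(4,5): attacks (5,3) (3,3) (2,4)
  BN@(5,1): attacks (4,3) (3,2) (3,0)
  BK@(5,3): attacks (5,4) (5,2) (4,3) (4,4) (4,2)
B attacks (2,4): yes

Answer: yes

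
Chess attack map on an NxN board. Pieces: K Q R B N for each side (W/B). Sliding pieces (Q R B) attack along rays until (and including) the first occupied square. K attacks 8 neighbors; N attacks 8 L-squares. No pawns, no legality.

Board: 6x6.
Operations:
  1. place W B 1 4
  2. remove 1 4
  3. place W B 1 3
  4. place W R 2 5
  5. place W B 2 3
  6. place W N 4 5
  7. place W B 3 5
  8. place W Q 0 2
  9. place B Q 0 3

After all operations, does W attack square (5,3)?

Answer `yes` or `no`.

Answer: yes

Derivation:
Op 1: place WB@(1,4)
Op 2: remove (1,4)
Op 3: place WB@(1,3)
Op 4: place WR@(2,5)
Op 5: place WB@(2,3)
Op 6: place WN@(4,5)
Op 7: place WB@(3,5)
Op 8: place WQ@(0,2)
Op 9: place BQ@(0,3)
Per-piece attacks for W:
  WQ@(0,2): attacks (0,3) (0,1) (0,0) (1,2) (2,2) (3,2) (4,2) (5,2) (1,3) (1,1) (2,0) [ray(0,1) blocked at (0,3); ray(1,1) blocked at (1,3)]
  WB@(1,3): attacks (2,4) (3,5) (2,2) (3,1) (4,0) (0,4) (0,2) [ray(1,1) blocked at (3,5); ray(-1,-1) blocked at (0,2)]
  WB@(2,3): attacks (3,4) (4,5) (3,2) (4,1) (5,0) (1,4) (0,5) (1,2) (0,1) [ray(1,1) blocked at (4,5)]
  WR@(2,5): attacks (2,4) (2,3) (3,5) (1,5) (0,5) [ray(0,-1) blocked at (2,3); ray(1,0) blocked at (3,5)]
  WB@(3,5): attacks (4,4) (5,3) (2,4) (1,3) [ray(-1,-1) blocked at (1,3)]
  WN@(4,5): attacks (5,3) (3,3) (2,4)
W attacks (5,3): yes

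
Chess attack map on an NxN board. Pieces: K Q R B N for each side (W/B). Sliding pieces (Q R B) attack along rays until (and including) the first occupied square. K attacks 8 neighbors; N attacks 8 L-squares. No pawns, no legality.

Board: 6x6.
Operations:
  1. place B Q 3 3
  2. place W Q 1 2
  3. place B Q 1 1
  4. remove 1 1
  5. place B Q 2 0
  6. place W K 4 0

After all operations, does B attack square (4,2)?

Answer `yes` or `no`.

Answer: yes

Derivation:
Op 1: place BQ@(3,3)
Op 2: place WQ@(1,2)
Op 3: place BQ@(1,1)
Op 4: remove (1,1)
Op 5: place BQ@(2,0)
Op 6: place WK@(4,0)
Per-piece attacks for B:
  BQ@(2,0): attacks (2,1) (2,2) (2,3) (2,4) (2,5) (3,0) (4,0) (1,0) (0,0) (3,1) (4,2) (5,3) (1,1) (0,2) [ray(1,0) blocked at (4,0)]
  BQ@(3,3): attacks (3,4) (3,5) (3,2) (3,1) (3,0) (4,3) (5,3) (2,3) (1,3) (0,3) (4,4) (5,5) (4,2) (5,1) (2,4) (1,5) (2,2) (1,1) (0,0)
B attacks (4,2): yes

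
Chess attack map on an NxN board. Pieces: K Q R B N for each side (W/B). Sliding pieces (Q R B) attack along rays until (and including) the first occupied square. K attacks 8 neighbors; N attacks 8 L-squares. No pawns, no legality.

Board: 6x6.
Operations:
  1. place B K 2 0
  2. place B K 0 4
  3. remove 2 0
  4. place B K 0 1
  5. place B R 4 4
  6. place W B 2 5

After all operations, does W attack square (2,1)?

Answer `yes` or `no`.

Answer: no

Derivation:
Op 1: place BK@(2,0)
Op 2: place BK@(0,4)
Op 3: remove (2,0)
Op 4: place BK@(0,1)
Op 5: place BR@(4,4)
Op 6: place WB@(2,5)
Per-piece attacks for W:
  WB@(2,5): attacks (3,4) (4,3) (5,2) (1,4) (0,3)
W attacks (2,1): no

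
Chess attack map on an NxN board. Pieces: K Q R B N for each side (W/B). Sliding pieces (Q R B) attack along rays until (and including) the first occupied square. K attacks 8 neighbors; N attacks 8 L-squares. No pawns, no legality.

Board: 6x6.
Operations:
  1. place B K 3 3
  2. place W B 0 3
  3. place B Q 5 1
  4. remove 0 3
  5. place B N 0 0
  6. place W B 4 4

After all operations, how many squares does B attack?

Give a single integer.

Answer: 21

Derivation:
Op 1: place BK@(3,3)
Op 2: place WB@(0,3)
Op 3: place BQ@(5,1)
Op 4: remove (0,3)
Op 5: place BN@(0,0)
Op 6: place WB@(4,4)
Per-piece attacks for B:
  BN@(0,0): attacks (1,2) (2,1)
  BK@(3,3): attacks (3,4) (3,2) (4,3) (2,3) (4,4) (4,2) (2,4) (2,2)
  BQ@(5,1): attacks (5,2) (5,3) (5,4) (5,5) (5,0) (4,1) (3,1) (2,1) (1,1) (0,1) (4,2) (3,3) (4,0) [ray(-1,1) blocked at (3,3)]
Union (21 distinct): (0,1) (1,1) (1,2) (2,1) (2,2) (2,3) (2,4) (3,1) (3,2) (3,3) (3,4) (4,0) (4,1) (4,2) (4,3) (4,4) (5,0) (5,2) (5,3) (5,4) (5,5)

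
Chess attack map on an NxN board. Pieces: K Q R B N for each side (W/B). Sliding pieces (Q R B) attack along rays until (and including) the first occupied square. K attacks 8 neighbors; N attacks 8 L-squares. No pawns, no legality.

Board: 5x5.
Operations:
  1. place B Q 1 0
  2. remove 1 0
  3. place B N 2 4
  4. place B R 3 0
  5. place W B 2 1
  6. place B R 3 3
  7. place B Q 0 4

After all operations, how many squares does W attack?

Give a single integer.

Answer: 6

Derivation:
Op 1: place BQ@(1,0)
Op 2: remove (1,0)
Op 3: place BN@(2,4)
Op 4: place BR@(3,0)
Op 5: place WB@(2,1)
Op 6: place BR@(3,3)
Op 7: place BQ@(0,4)
Per-piece attacks for W:
  WB@(2,1): attacks (3,2) (4,3) (3,0) (1,2) (0,3) (1,0) [ray(1,-1) blocked at (3,0)]
Union (6 distinct): (0,3) (1,0) (1,2) (3,0) (3,2) (4,3)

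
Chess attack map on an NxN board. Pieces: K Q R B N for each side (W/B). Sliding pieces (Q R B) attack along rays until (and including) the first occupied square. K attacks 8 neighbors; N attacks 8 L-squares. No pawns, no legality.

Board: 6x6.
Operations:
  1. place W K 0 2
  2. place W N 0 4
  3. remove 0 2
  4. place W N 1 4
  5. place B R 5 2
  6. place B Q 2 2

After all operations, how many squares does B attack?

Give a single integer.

Answer: 24

Derivation:
Op 1: place WK@(0,2)
Op 2: place WN@(0,4)
Op 3: remove (0,2)
Op 4: place WN@(1,4)
Op 5: place BR@(5,2)
Op 6: place BQ@(2,2)
Per-piece attacks for B:
  BQ@(2,2): attacks (2,3) (2,4) (2,5) (2,1) (2,0) (3,2) (4,2) (5,2) (1,2) (0,2) (3,3) (4,4) (5,5) (3,1) (4,0) (1,3) (0,4) (1,1) (0,0) [ray(1,0) blocked at (5,2); ray(-1,1) blocked at (0,4)]
  BR@(5,2): attacks (5,3) (5,4) (5,5) (5,1) (5,0) (4,2) (3,2) (2,2) [ray(-1,0) blocked at (2,2)]
Union (24 distinct): (0,0) (0,2) (0,4) (1,1) (1,2) (1,3) (2,0) (2,1) (2,2) (2,3) (2,4) (2,5) (3,1) (3,2) (3,3) (4,0) (4,2) (4,4) (5,0) (5,1) (5,2) (5,3) (5,4) (5,5)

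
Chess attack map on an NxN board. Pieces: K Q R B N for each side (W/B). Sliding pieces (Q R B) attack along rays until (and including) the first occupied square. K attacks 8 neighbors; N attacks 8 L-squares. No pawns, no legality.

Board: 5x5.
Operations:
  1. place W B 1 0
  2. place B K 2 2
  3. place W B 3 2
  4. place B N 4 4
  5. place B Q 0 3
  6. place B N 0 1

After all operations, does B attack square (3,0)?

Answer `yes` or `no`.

Op 1: place WB@(1,0)
Op 2: place BK@(2,2)
Op 3: place WB@(3,2)
Op 4: place BN@(4,4)
Op 5: place BQ@(0,3)
Op 6: place BN@(0,1)
Per-piece attacks for B:
  BN@(0,1): attacks (1,3) (2,2) (2,0)
  BQ@(0,3): attacks (0,4) (0,2) (0,1) (1,3) (2,3) (3,3) (4,3) (1,4) (1,2) (2,1) (3,0) [ray(0,-1) blocked at (0,1)]
  BK@(2,2): attacks (2,3) (2,1) (3,2) (1,2) (3,3) (3,1) (1,3) (1,1)
  BN@(4,4): attacks (3,2) (2,3)
B attacks (3,0): yes

Answer: yes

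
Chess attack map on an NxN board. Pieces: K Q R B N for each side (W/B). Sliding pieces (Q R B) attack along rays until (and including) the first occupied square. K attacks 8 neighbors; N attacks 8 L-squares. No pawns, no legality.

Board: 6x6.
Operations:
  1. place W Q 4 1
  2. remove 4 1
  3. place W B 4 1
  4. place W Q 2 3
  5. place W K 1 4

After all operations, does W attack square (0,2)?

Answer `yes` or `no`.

Op 1: place WQ@(4,1)
Op 2: remove (4,1)
Op 3: place WB@(4,1)
Op 4: place WQ@(2,3)
Op 5: place WK@(1,4)
Per-piece attacks for W:
  WK@(1,4): attacks (1,5) (1,3) (2,4) (0,4) (2,5) (2,3) (0,5) (0,3)
  WQ@(2,3): attacks (2,4) (2,5) (2,2) (2,1) (2,0) (3,3) (4,3) (5,3) (1,3) (0,3) (3,4) (4,5) (3,2) (4,1) (1,4) (1,2) (0,1) [ray(1,-1) blocked at (4,1); ray(-1,1) blocked at (1,4)]
  WB@(4,1): attacks (5,2) (5,0) (3,2) (2,3) (3,0) [ray(-1,1) blocked at (2,3)]
W attacks (0,2): no

Answer: no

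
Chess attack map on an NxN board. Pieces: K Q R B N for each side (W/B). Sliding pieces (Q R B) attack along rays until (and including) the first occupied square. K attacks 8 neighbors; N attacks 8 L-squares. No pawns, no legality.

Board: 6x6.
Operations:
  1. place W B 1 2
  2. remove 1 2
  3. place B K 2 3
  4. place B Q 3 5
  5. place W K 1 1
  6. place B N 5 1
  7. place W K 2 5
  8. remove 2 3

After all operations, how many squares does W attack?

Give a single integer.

Op 1: place WB@(1,2)
Op 2: remove (1,2)
Op 3: place BK@(2,3)
Op 4: place BQ@(3,5)
Op 5: place WK@(1,1)
Op 6: place BN@(5,1)
Op 7: place WK@(2,5)
Op 8: remove (2,3)
Per-piece attacks for W:
  WK@(1,1): attacks (1,2) (1,0) (2,1) (0,1) (2,2) (2,0) (0,2) (0,0)
  WK@(2,5): attacks (2,4) (3,5) (1,5) (3,4) (1,4)
Union (13 distinct): (0,0) (0,1) (0,2) (1,0) (1,2) (1,4) (1,5) (2,0) (2,1) (2,2) (2,4) (3,4) (3,5)

Answer: 13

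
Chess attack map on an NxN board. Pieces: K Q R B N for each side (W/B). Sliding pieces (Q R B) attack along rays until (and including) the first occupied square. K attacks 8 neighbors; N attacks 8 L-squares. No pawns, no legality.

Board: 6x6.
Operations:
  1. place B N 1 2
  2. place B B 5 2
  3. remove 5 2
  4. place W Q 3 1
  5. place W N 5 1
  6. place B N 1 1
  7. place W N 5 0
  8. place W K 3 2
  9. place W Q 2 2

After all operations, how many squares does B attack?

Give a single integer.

Answer: 10

Derivation:
Op 1: place BN@(1,2)
Op 2: place BB@(5,2)
Op 3: remove (5,2)
Op 4: place WQ@(3,1)
Op 5: place WN@(5,1)
Op 6: place BN@(1,1)
Op 7: place WN@(5,0)
Op 8: place WK@(3,2)
Op 9: place WQ@(2,2)
Per-piece attacks for B:
  BN@(1,1): attacks (2,3) (3,2) (0,3) (3,0)
  BN@(1,2): attacks (2,4) (3,3) (0,4) (2,0) (3,1) (0,0)
Union (10 distinct): (0,0) (0,3) (0,4) (2,0) (2,3) (2,4) (3,0) (3,1) (3,2) (3,3)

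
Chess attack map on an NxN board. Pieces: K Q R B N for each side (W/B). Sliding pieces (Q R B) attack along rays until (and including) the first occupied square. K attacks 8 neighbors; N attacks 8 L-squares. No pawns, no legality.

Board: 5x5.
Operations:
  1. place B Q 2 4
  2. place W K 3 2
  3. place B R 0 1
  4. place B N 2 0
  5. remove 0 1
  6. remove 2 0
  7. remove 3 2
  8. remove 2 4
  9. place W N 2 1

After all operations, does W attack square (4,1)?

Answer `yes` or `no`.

Op 1: place BQ@(2,4)
Op 2: place WK@(3,2)
Op 3: place BR@(0,1)
Op 4: place BN@(2,0)
Op 5: remove (0,1)
Op 6: remove (2,0)
Op 7: remove (3,2)
Op 8: remove (2,4)
Op 9: place WN@(2,1)
Per-piece attacks for W:
  WN@(2,1): attacks (3,3) (4,2) (1,3) (0,2) (4,0) (0,0)
W attacks (4,1): no

Answer: no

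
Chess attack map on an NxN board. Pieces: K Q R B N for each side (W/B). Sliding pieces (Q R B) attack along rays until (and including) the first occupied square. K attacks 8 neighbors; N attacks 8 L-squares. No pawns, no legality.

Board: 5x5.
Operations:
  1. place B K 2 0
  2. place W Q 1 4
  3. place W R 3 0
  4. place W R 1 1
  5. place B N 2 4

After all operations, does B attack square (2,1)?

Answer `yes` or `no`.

Answer: yes

Derivation:
Op 1: place BK@(2,0)
Op 2: place WQ@(1,4)
Op 3: place WR@(3,0)
Op 4: place WR@(1,1)
Op 5: place BN@(2,4)
Per-piece attacks for B:
  BK@(2,0): attacks (2,1) (3,0) (1,0) (3,1) (1,1)
  BN@(2,4): attacks (3,2) (4,3) (1,2) (0,3)
B attacks (2,1): yes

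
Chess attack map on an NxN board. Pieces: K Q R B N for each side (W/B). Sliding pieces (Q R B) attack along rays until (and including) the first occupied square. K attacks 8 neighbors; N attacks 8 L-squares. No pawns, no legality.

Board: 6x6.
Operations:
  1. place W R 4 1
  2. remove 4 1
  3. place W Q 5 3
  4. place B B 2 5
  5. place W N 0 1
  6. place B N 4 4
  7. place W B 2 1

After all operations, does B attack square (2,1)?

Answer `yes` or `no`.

Answer: no

Derivation:
Op 1: place WR@(4,1)
Op 2: remove (4,1)
Op 3: place WQ@(5,3)
Op 4: place BB@(2,5)
Op 5: place WN@(0,1)
Op 6: place BN@(4,4)
Op 7: place WB@(2,1)
Per-piece attacks for B:
  BB@(2,5): attacks (3,4) (4,3) (5,2) (1,4) (0,3)
  BN@(4,4): attacks (2,5) (5,2) (3,2) (2,3)
B attacks (2,1): no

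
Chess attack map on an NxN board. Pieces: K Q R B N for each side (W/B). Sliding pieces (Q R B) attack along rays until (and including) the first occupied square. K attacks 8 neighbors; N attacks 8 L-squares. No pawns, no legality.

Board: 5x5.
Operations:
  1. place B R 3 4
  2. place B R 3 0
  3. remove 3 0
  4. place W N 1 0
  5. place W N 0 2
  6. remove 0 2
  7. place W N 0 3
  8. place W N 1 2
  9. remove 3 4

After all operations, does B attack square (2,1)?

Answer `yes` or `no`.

Answer: no

Derivation:
Op 1: place BR@(3,4)
Op 2: place BR@(3,0)
Op 3: remove (3,0)
Op 4: place WN@(1,0)
Op 5: place WN@(0,2)
Op 6: remove (0,2)
Op 7: place WN@(0,3)
Op 8: place WN@(1,2)
Op 9: remove (3,4)
Per-piece attacks for B:
B attacks (2,1): no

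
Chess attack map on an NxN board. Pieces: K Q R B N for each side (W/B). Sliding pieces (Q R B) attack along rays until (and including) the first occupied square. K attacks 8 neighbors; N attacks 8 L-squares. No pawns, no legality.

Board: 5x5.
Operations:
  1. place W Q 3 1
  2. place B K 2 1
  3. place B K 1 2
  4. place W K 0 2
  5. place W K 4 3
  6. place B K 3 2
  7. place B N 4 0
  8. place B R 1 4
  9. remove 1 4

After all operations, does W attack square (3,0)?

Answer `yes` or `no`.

Op 1: place WQ@(3,1)
Op 2: place BK@(2,1)
Op 3: place BK@(1,2)
Op 4: place WK@(0,2)
Op 5: place WK@(4,3)
Op 6: place BK@(3,2)
Op 7: place BN@(4,0)
Op 8: place BR@(1,4)
Op 9: remove (1,4)
Per-piece attacks for W:
  WK@(0,2): attacks (0,3) (0,1) (1,2) (1,3) (1,1)
  WQ@(3,1): attacks (3,2) (3,0) (4,1) (2,1) (4,2) (4,0) (2,2) (1,3) (0,4) (2,0) [ray(0,1) blocked at (3,2); ray(-1,0) blocked at (2,1); ray(1,-1) blocked at (4,0)]
  WK@(4,3): attacks (4,4) (4,2) (3,3) (3,4) (3,2)
W attacks (3,0): yes

Answer: yes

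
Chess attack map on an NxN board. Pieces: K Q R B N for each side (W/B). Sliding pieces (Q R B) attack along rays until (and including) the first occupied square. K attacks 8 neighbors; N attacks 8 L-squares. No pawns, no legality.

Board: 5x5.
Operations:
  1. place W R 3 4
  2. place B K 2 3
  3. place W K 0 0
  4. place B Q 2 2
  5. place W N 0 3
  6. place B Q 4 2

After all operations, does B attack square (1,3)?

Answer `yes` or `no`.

Op 1: place WR@(3,4)
Op 2: place BK@(2,3)
Op 3: place WK@(0,0)
Op 4: place BQ@(2,2)
Op 5: place WN@(0,3)
Op 6: place BQ@(4,2)
Per-piece attacks for B:
  BQ@(2,2): attacks (2,3) (2,1) (2,0) (3,2) (4,2) (1,2) (0,2) (3,3) (4,4) (3,1) (4,0) (1,3) (0,4) (1,1) (0,0) [ray(0,1) blocked at (2,3); ray(1,0) blocked at (4,2); ray(-1,-1) blocked at (0,0)]
  BK@(2,3): attacks (2,4) (2,2) (3,3) (1,3) (3,4) (3,2) (1,4) (1,2)
  BQ@(4,2): attacks (4,3) (4,4) (4,1) (4,0) (3,2) (2,2) (3,3) (2,4) (3,1) (2,0) [ray(-1,0) blocked at (2,2)]
B attacks (1,3): yes

Answer: yes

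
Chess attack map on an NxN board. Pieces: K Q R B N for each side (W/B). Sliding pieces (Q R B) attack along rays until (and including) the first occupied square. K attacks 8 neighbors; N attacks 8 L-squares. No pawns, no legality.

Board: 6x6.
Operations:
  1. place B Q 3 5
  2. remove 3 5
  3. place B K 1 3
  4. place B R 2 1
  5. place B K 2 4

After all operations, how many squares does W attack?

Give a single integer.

Answer: 0

Derivation:
Op 1: place BQ@(3,5)
Op 2: remove (3,5)
Op 3: place BK@(1,3)
Op 4: place BR@(2,1)
Op 5: place BK@(2,4)
Per-piece attacks for W:
Union (0 distinct): (none)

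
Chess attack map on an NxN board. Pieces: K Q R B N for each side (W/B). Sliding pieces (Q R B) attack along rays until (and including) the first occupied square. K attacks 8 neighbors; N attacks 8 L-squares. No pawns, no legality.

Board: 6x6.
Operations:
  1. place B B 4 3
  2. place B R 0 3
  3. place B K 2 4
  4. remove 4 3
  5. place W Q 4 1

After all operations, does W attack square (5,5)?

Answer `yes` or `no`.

Op 1: place BB@(4,3)
Op 2: place BR@(0,3)
Op 3: place BK@(2,4)
Op 4: remove (4,3)
Op 5: place WQ@(4,1)
Per-piece attacks for W:
  WQ@(4,1): attacks (4,2) (4,3) (4,4) (4,5) (4,0) (5,1) (3,1) (2,1) (1,1) (0,1) (5,2) (5,0) (3,2) (2,3) (1,4) (0,5) (3,0)
W attacks (5,5): no

Answer: no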